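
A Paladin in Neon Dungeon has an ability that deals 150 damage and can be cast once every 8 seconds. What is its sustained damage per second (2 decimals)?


DPS = damage / cooldown
= 150 / 8
= 18.75

18.75 DPS


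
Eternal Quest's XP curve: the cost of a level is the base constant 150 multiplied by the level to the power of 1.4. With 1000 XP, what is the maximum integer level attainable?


XP = 150 * level^1.4, so level = (XP / 150)^(1/1.4)
= (1000 / 150)^(1/1.4)
= 6.6667^0.7143
= 3.8771
Floor: level = 3

level 3


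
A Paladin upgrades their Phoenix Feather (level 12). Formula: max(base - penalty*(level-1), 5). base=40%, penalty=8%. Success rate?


raw_rate = 40 - 8 * (12 - 1)
= 40 - 8 * 11
= 40 - 88
= -48
Apply floor: max(-48, 5) = 5%

5%


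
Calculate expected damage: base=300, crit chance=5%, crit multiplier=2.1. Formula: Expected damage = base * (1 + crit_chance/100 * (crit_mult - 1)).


E[dmg] = base * (1 + crit_chance * (crit_mult - 1))
cc as decimal = 5/100 = 0.05
cm - 1 = 2.1 - 1 = 1.1
Bonus factor = 0.05 * 1.1 = 0.055
Total multiplier = 1 + 0.055 = 1.055
Expected damage = 300 * 1.055 = 316.50

316.50 damage


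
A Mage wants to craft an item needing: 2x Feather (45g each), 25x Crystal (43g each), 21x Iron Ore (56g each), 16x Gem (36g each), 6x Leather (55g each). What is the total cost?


Cost breakdown:
  Feather: 2 * 45 = 90
  Crystal: 25 * 43 = 1075
  Iron Ore: 21 * 56 = 1176
  Gem: 16 * 36 = 576
  Leather: 6 * 55 = 330
Total = 90 + 1075 + 1176 + 576 + 330 = 3247

3247 gold


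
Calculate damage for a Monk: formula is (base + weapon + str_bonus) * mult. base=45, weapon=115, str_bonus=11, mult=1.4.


Sum base + weapon + str = 45 + 115 + 11 = 171
Multiply by 1.4:
171 * 1.4 = 239.4

239.4 damage


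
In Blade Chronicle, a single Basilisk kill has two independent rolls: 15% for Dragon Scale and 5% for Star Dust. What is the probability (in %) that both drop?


For independent events, P(both) = P(A) * P(B)
= 15% * 5%
= 75 / 100 %
= 0.75%

0.75%


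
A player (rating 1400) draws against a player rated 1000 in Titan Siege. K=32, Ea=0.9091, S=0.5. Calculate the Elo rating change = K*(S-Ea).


Elo update: delta = K * (S - Ea), where S = 0.5 (draws)
S - Ea = 0.5 - 0.9091 = -0.4091
Rating change = 32 * -0.4091
= -13.09

-13.09 rating points


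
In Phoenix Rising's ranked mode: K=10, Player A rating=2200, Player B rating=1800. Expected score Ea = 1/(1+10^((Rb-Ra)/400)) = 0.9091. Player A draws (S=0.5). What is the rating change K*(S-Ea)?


Elo update: delta = K * (S - Ea), where S = 0.5 (draws)
S - Ea = 0.5 - 0.9091 = -0.4091
Rating change = 10 * -0.4091
= -4.09

-4.09 rating points


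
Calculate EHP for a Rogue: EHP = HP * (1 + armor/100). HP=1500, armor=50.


EHP = 1500 * (1 + 50/100)
= 1500 * (1 + 0.5)
= 1500 * 1.5
= 2250.0

2250.0 EHP


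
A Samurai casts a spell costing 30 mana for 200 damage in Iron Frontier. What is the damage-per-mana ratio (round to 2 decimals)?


Efficiency = damage / mana
= 200 / 30
= 6.67

6.67 dmg/mana


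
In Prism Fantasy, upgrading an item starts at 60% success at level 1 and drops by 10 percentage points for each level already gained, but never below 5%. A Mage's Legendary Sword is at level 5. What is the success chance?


raw_rate = 60 - 10 * (5 - 1)
= 60 - 10 * 4
= 60 - 40
= 20
Apply floor: max(20, 5) = 20%

20%


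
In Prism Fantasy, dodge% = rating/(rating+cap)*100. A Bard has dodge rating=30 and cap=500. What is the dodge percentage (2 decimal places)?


dodge% = 30 / (30 + 500) * 100
= 30 / 530 * 100
= 0.056604 * 100
= 5.66%

5.66%


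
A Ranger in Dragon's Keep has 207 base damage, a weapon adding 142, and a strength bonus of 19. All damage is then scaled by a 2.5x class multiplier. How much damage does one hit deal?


Sum base + weapon + str = 207 + 142 + 19 = 368
Multiply by 2.5:
368 * 2.5 = 920.0

920.0 damage


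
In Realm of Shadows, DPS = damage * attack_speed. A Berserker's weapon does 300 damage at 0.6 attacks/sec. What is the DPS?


DPS = damage * attack_speed
= 300 * 0.6
= 180.0

180.0 DPS


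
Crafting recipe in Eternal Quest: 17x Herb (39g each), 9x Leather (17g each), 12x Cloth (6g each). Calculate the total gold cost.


Cost breakdown:
  Herb: 17 * 39 = 663
  Leather: 9 * 17 = 153
  Cloth: 12 * 6 = 72
Total = 663 + 153 + 72 = 888

888 gold


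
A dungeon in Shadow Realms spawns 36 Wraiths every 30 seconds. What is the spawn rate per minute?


Spawns per minute = count * (60 / interval)
= 36 * (60 / 30)
= 36 * 2.0
= 72.0

72.0 per minute


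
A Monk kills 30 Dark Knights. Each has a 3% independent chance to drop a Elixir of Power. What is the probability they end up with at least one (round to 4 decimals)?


P(at least one) = 1 - P(none) = 1 - (1-p)^n
p = 3/100 = 0.03
1 - p = 0.97
(1 - p)^30 = 0.97^30 = 0.401007
P(at least one) = 1 - 0.401007 = 0.5990

0.5990


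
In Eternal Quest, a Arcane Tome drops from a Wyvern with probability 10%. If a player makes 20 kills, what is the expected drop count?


Expected drops = kills * (drop_rate / 100)
= 20 * (10 / 100)
= 20 * 0.1
= 2.0

2.0 drops


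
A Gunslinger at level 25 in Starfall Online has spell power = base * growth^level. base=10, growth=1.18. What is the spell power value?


value = base * growth^level
= 10 * 1.18^25
= 10 * 62.668627
= 626.69

626.69 spell power


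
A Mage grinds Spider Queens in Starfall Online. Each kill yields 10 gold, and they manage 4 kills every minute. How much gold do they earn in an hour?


Gold per minute = 10 * 4 = 40
Gold per hour = 40 * 60 = 2400

2400 gold/hour


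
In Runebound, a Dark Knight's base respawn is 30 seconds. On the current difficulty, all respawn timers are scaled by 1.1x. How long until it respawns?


Respawn time = base * multiplier
= 30 * 1.1
= 33.0 seconds

33.0 seconds


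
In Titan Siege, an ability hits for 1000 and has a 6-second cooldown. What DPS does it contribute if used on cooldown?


DPS = damage / cooldown
= 1000 / 6
= 166.67

166.67 DPS


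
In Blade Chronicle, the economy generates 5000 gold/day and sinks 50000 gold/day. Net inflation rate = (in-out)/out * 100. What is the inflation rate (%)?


Net gold = 5000 - 50000 = -45000
Inflation rate = net / sunk * 100 = -45000 / 50000 * 100
= -0.9 * 100
= -90.00%

-90.00%


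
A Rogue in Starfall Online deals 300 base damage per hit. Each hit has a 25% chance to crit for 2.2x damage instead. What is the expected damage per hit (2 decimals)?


E[dmg] = base * (1 + crit_chance * (crit_mult - 1))
cc as decimal = 25/100 = 0.25
cm - 1 = 2.2 - 1 = 1.2
Bonus factor = 0.25 * 1.2 = 0.3
Total multiplier = 1 + 0.3 = 1.3
Expected damage = 300 * 1.3 = 390.00

390.00 damage


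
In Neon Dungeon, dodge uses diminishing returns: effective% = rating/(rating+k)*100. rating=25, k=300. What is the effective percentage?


effective% = rating / (rating + k) * 100
= 25 / (25 + 300) * 100
= 25 / 325 * 100
= 0.076923 * 100
= 7.69%

7.69%


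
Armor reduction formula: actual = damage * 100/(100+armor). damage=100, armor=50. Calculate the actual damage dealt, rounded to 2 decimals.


actual = 100 * 100 / (100 + 50)
= 100 * 100 / 150
= 10000 / 150
= 66.67

66.67 damage


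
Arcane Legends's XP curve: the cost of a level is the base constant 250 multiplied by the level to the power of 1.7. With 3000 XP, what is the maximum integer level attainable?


XP = 250 * level^1.7, so level = (XP / 250)^(1/1.7)
= (3000 / 250)^(1/1.7)
= 12.0^0.5882
= 4.3133
Floor: level = 4

level 4


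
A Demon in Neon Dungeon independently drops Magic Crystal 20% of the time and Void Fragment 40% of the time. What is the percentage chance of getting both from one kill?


For independent events, P(both) = P(A) * P(B)
= 20% * 40%
= 800 / 100 %
= 8.0%

8.0%


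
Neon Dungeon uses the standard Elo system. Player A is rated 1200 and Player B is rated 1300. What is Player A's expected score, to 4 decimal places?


Elo expected score: Ea = 1/(1 + 10^((Rb-Ra)/400))
Rb - Ra = 1300 - 1200 = 100
(Rb-Ra)/400 = 100/400 = 0.25
10^0.25 = 1.778279
Ea = 1/(1 + 1.778279) = 1/2.778279 = 0.3599

0.3599


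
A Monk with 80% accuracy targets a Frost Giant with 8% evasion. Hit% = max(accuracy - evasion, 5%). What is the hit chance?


accuracy - evasion = 80 - 8 = 72
Apply floor: max(72, 5) = 72
Hit chance = 72%

72%


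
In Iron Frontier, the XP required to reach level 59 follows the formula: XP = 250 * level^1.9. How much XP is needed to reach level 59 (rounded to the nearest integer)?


XP = 250 * level^1.9
Substitute level = 59:
XP = 250 * 59^1.9
= 250 * 2315.3616
= 578840

578840 XP


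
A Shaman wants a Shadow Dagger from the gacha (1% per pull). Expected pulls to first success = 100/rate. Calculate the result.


Expected pulls for a geometric distribution = 1/p = 100 / rate%
= 100 / 1
= 100.0

100.0 pulls


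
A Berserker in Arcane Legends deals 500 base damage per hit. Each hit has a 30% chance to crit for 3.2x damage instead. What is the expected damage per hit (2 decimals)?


E[dmg] = base * (1 + crit_chance * (crit_mult - 1))
cc as decimal = 30/100 = 0.3
cm - 1 = 3.2 - 1 = 2.2
Bonus factor = 0.3 * 2.2 = 0.66
Total multiplier = 1 + 0.66 = 1.66
Expected damage = 500 * 1.66 = 830.00

830.00 damage


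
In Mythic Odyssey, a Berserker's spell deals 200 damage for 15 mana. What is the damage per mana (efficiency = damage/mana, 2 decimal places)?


Efficiency = damage / mana
= 200 / 15
= 13.33

13.33 dmg/mana


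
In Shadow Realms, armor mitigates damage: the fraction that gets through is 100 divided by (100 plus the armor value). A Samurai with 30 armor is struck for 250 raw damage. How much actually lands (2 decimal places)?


actual = 250 * 100 / (100 + 30)
= 250 * 100 / 130
= 25000 / 130
= 192.31

192.31 damage


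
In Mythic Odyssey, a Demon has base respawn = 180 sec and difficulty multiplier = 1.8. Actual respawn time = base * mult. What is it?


Respawn time = base * multiplier
= 180 * 1.8
= 324.0 seconds

324.0 seconds


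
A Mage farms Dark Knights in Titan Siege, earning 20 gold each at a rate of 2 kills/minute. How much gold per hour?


Gold per minute = 20 * 2 = 40
Gold per hour = 40 * 60 = 2400

2400 gold/hour


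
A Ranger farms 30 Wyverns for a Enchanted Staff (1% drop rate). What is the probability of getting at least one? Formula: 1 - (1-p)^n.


P(at least one) = 1 - P(none) = 1 - (1-p)^n
p = 1/100 = 0.01
1 - p = 0.99
(1 - p)^30 = 0.99^30 = 0.739700
P(at least one) = 1 - 0.739700 = 0.2603

0.2603


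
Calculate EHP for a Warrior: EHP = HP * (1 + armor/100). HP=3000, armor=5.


EHP = 3000 * (1 + 5/100)
= 3000 * (1 + 0.05)
= 3000 * 1.05
= 3150.0

3150.0 EHP


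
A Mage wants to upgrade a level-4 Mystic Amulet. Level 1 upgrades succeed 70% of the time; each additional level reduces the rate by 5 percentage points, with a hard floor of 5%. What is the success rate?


raw_rate = 70 - 5 * (4 - 1)
= 70 - 5 * 3
= 70 - 15
= 55
Apply floor: max(55, 5) = 55%

55%


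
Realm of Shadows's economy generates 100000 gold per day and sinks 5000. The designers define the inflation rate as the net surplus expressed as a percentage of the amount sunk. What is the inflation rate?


Net gold = 100000 - 5000 = 95000
Inflation rate = net / sunk * 100 = 95000 / 5000 * 100
= 19.0 * 100
= 1900.00%

1900.00%


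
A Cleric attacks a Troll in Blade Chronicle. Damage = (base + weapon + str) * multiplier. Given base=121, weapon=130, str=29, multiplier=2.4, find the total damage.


Sum base + weapon + str = 121 + 130 + 29 = 280
Multiply by 2.4:
280 * 2.4 = 672.0

672.0 damage


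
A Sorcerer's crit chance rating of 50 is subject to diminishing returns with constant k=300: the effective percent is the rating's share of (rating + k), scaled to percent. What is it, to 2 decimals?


effective% = rating / (rating + k) * 100
= 50 / (50 + 300) * 100
= 50 / 350 * 100
= 0.142857 * 100
= 14.29%

14.29%


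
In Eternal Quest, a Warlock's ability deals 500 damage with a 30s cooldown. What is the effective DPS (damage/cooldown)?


DPS = damage / cooldown
= 500 / 30
= 16.67

16.67 DPS


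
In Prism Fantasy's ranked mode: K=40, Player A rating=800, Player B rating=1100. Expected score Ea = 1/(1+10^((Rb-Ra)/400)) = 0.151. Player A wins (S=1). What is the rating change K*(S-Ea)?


Elo update: delta = K * (S - Ea), where S = 1 (wins)
S - Ea = 1 - 0.151 = 0.849
Rating change = 40 * 0.849
= 33.96

33.96 rating points


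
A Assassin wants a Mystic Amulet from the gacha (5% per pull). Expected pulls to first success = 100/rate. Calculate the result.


Expected pulls for a geometric distribution = 1/p = 100 / rate%
= 100 / 5
= 20.0

20.0 pulls


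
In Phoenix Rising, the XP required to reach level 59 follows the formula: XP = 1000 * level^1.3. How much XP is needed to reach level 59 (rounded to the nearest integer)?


XP = 1000 * level^1.3
Substitute level = 59:
XP = 1000 * 59^1.3
= 1000 * 200.4969
= 200497

200497 XP


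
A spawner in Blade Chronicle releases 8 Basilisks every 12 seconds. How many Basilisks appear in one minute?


Spawns per minute = count * (60 / interval)
= 8 * (60 / 12)
= 8 * 5.0
= 40.0

40.0 per minute


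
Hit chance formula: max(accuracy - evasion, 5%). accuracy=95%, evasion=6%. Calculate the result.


accuracy - evasion = 95 - 6 = 89
Apply floor: max(89, 5) = 89
Hit chance = 89%

89%


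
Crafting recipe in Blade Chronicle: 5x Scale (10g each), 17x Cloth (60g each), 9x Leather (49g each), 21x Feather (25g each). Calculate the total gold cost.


Cost breakdown:
  Scale: 5 * 10 = 50
  Cloth: 17 * 60 = 1020
  Leather: 9 * 49 = 441
  Feather: 21 * 25 = 525
Total = 50 + 1020 + 441 + 525 = 2036

2036 gold


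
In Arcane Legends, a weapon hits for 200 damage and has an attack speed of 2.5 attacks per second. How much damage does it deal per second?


DPS = damage * attack_speed
= 200 * 2.5
= 500.0

500.0 DPS


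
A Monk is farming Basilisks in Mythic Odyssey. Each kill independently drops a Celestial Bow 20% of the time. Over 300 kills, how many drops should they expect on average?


Expected drops = kills * (drop_rate / 100)
= 300 * (20 / 100)
= 300 * 0.2
= 60.0

60.0 drops


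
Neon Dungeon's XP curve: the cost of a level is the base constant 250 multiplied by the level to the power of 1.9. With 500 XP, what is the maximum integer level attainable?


XP = 250 * level^1.9, so level = (XP / 250)^(1/1.9)
= (500 / 250)^(1/1.9)
= 2.0^0.5263
= 1.4402
Floor: level = 1

level 1


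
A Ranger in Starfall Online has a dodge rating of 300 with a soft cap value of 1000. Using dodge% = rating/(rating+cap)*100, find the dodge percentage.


dodge% = 300 / (300 + 1000) * 100
= 300 / 1300 * 100
= 0.230769 * 100
= 23.08%

23.08%


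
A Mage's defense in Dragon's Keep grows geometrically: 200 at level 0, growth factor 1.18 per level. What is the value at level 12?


value = base * growth^level
= 200 * 1.18^12
= 200 * 7.287593
= 1457.52

1457.52 defense


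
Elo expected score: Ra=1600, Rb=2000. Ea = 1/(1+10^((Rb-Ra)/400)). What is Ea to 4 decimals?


Elo expected score: Ea = 1/(1 + 10^((Rb-Ra)/400))
Rb - Ra = 2000 - 1600 = 400
(Rb-Ra)/400 = 400/400 = 1.0
10^1.0 = 10.0
Ea = 1/(1 + 10.0) = 1/11.0 = 0.0909

0.0909


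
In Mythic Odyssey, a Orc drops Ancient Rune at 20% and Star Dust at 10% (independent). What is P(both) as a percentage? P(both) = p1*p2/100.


For independent events, P(both) = P(A) * P(B)
= 20% * 10%
= 200 / 100 %
= 2.0%

2.0%


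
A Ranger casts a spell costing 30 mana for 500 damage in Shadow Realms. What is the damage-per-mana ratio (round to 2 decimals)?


Efficiency = damage / mana
= 500 / 30
= 16.67

16.67 dmg/mana


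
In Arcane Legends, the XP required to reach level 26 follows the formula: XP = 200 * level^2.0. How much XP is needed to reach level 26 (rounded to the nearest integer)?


XP = 200 * level^2.0
Substitute level = 26:
XP = 200 * 26^2.0
= 200 * 676.0
= 135200

135200 XP


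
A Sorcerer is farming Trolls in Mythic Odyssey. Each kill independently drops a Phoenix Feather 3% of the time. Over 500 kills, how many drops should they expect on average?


Expected drops = kills * (drop_rate / 100)
= 500 * (3 / 100)
= 500 * 0.03
= 15.0

15.0 drops


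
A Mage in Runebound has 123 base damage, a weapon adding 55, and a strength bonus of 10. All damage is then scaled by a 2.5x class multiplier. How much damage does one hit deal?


Sum base + weapon + str = 123 + 55 + 10 = 188
Multiply by 2.5:
188 * 2.5 = 470.0

470.0 damage


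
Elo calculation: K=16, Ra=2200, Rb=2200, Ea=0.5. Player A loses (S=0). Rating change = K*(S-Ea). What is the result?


Elo update: delta = K * (S - Ea), where S = 0 (loses)
S - Ea = 0 - 0.5 = -0.5
Rating change = 16 * -0.5
= -8.00

-8.00 rating points


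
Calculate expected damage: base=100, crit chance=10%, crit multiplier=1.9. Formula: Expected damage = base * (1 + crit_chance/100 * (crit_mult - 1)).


E[dmg] = base * (1 + crit_chance * (crit_mult - 1))
cc as decimal = 10/100 = 0.1
cm - 1 = 1.9 - 1 = 0.9
Bonus factor = 0.1 * 0.9 = 0.09
Total multiplier = 1 + 0.09 = 1.09
Expected damage = 100 * 1.09 = 109.00

109.00 damage


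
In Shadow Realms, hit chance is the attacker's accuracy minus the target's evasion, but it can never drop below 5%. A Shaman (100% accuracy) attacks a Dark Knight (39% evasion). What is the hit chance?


accuracy - evasion = 100 - 39 = 61
Apply floor: max(61, 5) = 61
Hit chance = 61%

61%


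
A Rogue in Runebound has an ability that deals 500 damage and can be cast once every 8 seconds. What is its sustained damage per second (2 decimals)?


DPS = damage / cooldown
= 500 / 8
= 62.50

62.50 DPS


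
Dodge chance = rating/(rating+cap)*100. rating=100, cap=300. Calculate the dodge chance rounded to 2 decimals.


dodge% = 100 / (100 + 300) * 100
= 100 / 400 * 100
= 0.25 * 100
= 25.00%

25.00%


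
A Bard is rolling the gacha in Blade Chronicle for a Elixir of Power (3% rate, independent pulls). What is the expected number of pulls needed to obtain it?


Expected pulls for a geometric distribution = 1/p = 100 / rate%
= 100 / 3
= 33.33

33.33 pulls


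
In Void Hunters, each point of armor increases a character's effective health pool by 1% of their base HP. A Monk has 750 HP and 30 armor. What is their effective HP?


EHP = 750 * (1 + 30/100)
= 750 * (1 + 0.3)
= 750 * 1.3
= 975.0

975.0 EHP


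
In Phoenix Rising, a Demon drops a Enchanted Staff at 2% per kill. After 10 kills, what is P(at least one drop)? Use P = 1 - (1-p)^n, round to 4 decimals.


P(at least one) = 1 - P(none) = 1 - (1-p)^n
p = 2/100 = 0.02
1 - p = 0.98
(1 - p)^10 = 0.98^10 = 0.817073
P(at least one) = 1 - 0.817073 = 0.1829

0.1829


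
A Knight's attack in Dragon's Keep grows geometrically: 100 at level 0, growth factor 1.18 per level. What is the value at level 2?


value = base * growth^level
= 100 * 1.18^2
= 100 * 1.3924
= 139.24

139.24 attack


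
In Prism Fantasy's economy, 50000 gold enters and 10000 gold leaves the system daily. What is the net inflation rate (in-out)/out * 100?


Net gold = 50000 - 10000 = 40000
Inflation rate = net / sunk * 100 = 40000 / 10000 * 100
= 4.0 * 100
= 400.00%

400.00%


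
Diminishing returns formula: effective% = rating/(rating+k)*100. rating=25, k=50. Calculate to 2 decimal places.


effective% = rating / (rating + k) * 100
= 25 / (25 + 50) * 100
= 25 / 75 * 100
= 0.333333 * 100
= 33.33%

33.33%


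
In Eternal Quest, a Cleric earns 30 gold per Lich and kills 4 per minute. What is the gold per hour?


Gold per minute = 30 * 4 = 120
Gold per hour = 120 * 60 = 7200

7200 gold/hour


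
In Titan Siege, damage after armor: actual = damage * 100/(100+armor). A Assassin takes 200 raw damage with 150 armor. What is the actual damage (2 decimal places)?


actual = 200 * 100 / (100 + 150)
= 200 * 100 / 250
= 20000 / 250
= 80.00

80.00 damage


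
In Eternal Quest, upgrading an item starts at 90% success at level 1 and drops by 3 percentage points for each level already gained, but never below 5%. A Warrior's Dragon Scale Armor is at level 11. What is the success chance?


raw_rate = 90 - 3 * (11 - 1)
= 90 - 3 * 10
= 90 - 30
= 60
Apply floor: max(60, 5) = 60%

60%


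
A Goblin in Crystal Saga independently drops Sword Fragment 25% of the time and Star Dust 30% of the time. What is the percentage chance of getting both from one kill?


For independent events, P(both) = P(A) * P(B)
= 25% * 30%
= 750 / 100 %
= 7.5%

7.5%


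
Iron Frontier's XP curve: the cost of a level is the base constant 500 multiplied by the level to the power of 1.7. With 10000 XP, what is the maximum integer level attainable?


XP = 500 * level^1.7, so level = (XP / 500)^(1/1.7)
= (10000 / 500)^(1/1.7)
= 20.0^0.5882
= 5.8252
Floor: level = 5

level 5


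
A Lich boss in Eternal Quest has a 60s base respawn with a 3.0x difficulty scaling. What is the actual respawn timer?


Respawn time = base * multiplier
= 60 * 3.0
= 180.0 seconds

180.0 seconds


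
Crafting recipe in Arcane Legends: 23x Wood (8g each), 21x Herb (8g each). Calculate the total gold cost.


Cost breakdown:
  Wood: 23 * 8 = 184
  Herb: 21 * 8 = 168
Total = 184 + 168 = 352

352 gold


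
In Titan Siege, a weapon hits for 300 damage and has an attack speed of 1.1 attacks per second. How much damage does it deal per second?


DPS = damage * attack_speed
= 300 * 1.1
= 330.0

330.0 DPS


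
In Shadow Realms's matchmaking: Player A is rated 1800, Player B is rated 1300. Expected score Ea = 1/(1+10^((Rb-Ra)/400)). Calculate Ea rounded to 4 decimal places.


Elo expected score: Ea = 1/(1 + 10^((Rb-Ra)/400))
Rb - Ra = 1300 - 1800 = -500
(Rb-Ra)/400 = -500/400 = -1.25
10^-1.25 = 0.056234
Ea = 1/(1 + 0.056234) = 1/1.056234 = 0.9468

0.9468


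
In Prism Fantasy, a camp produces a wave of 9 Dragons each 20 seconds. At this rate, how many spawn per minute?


Spawns per minute = count * (60 / interval)
= 9 * (60 / 20)
= 9 * 3.0
= 27.0

27.0 per minute


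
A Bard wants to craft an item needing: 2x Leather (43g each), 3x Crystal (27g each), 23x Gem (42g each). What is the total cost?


Cost breakdown:
  Leather: 2 * 43 = 86
  Crystal: 3 * 27 = 81
  Gem: 23 * 42 = 966
Total = 86 + 81 + 966 = 1133

1133 gold


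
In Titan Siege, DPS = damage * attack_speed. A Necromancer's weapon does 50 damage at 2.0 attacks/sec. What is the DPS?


DPS = damage * attack_speed
= 50 * 2.0
= 100.0

100.0 DPS


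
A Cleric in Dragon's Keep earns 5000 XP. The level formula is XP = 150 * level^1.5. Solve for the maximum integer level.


XP = 150 * level^1.5, so level = (XP / 150)^(1/1.5)
= (5000 / 150)^(1/1.5)
= 33.3333^0.6667
= 10.3574
Floor: level = 10

level 10


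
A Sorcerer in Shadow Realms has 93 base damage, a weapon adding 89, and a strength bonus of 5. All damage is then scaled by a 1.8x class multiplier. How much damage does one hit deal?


Sum base + weapon + str = 93 + 89 + 5 = 187
Multiply by 1.8:
187 * 1.8 = 336.6

336.6 damage


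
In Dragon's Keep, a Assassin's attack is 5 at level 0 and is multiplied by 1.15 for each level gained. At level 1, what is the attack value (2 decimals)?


value = base * growth^level
= 5 * 1.15^1
= 5 * 1.15
= 5.75

5.75 attack


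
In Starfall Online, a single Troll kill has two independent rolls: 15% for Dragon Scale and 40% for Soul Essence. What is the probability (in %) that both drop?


For independent events, P(both) = P(A) * P(B)
= 15% * 40%
= 600 / 100 %
= 6.0%

6.0%


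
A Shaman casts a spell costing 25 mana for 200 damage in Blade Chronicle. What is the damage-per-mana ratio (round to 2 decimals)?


Efficiency = damage / mana
= 200 / 25
= 8.00

8.00 dmg/mana


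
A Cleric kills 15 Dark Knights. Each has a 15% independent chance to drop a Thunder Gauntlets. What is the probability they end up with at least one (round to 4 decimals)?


P(at least one) = 1 - P(none) = 1 - (1-p)^n
p = 15/100 = 0.15
1 - p = 0.85
(1 - p)^15 = 0.85^15 = 0.087354
P(at least one) = 1 - 0.087354 = 0.9126

0.9126


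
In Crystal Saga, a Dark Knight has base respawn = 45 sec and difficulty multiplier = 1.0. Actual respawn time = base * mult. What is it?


Respawn time = base * multiplier
= 45 * 1.0
= 45.0 seconds

45.0 seconds


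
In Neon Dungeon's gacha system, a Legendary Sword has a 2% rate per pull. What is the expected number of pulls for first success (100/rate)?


Expected pulls for a geometric distribution = 1/p = 100 / rate%
= 100 / 2
= 50.0

50.0 pulls


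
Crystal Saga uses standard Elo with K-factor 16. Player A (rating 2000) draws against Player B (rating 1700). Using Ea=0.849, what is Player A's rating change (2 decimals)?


Elo update: delta = K * (S - Ea), where S = 0.5 (draws)
S - Ea = 0.5 - 0.849 = -0.349
Rating change = 16 * -0.349
= -5.58

-5.58 rating points


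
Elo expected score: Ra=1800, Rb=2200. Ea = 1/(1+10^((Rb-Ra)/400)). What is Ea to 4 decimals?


Elo expected score: Ea = 1/(1 + 10^((Rb-Ra)/400))
Rb - Ra = 2200 - 1800 = 400
(Rb-Ra)/400 = 400/400 = 1.0
10^1.0 = 10.0
Ea = 1/(1 + 10.0) = 1/11.0 = 0.0909

0.0909


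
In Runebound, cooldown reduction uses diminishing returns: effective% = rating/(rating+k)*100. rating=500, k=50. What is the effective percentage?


effective% = rating / (rating + k) * 100
= 500 / (500 + 50) * 100
= 500 / 550 * 100
= 0.909091 * 100
= 90.91%

90.91%


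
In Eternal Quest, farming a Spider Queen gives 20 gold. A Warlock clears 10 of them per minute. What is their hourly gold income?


Gold per minute = 20 * 10 = 200
Gold per hour = 200 * 60 = 12000

12000 gold/hour


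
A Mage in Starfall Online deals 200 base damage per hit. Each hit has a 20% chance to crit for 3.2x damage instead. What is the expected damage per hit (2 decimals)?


E[dmg] = base * (1 + crit_chance * (crit_mult - 1))
cc as decimal = 20/100 = 0.2
cm - 1 = 3.2 - 1 = 2.2
Bonus factor = 0.2 * 2.2 = 0.44
Total multiplier = 1 + 0.44 = 1.44
Expected damage = 200 * 1.44 = 288.00

288.00 damage


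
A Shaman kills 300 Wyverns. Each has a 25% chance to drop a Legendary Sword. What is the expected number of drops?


Expected drops = kills * (drop_rate / 100)
= 300 * (25 / 100)
= 300 * 0.25
= 75.0

75.0 drops


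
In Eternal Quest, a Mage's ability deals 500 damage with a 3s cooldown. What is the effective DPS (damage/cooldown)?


DPS = damage / cooldown
= 500 / 3
= 166.67

166.67 DPS


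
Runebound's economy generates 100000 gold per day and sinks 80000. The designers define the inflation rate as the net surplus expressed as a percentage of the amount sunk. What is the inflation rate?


Net gold = 100000 - 80000 = 20000
Inflation rate = net / sunk * 100 = 20000 / 80000 * 100
= 0.25 * 100
= 25.00%

25.00%


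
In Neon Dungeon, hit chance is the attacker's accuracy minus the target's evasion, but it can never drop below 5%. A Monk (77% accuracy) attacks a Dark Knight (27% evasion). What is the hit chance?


accuracy - evasion = 77 - 27 = 50
Apply floor: max(50, 5) = 50
Hit chance = 50%

50%


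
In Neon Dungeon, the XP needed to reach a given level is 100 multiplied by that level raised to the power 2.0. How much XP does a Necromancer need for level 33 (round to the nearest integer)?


XP = 100 * level^2.0
Substitute level = 33:
XP = 100 * 33^2.0
= 100 * 1089.0
= 108900

108900 XP


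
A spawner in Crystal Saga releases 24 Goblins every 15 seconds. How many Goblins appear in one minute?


Spawns per minute = count * (60 / interval)
= 24 * (60 / 15)
= 24 * 4.0
= 96.0

96.0 per minute


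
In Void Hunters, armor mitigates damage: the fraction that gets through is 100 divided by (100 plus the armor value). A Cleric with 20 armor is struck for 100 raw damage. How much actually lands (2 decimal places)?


actual = 100 * 100 / (100 + 20)
= 100 * 100 / 120
= 10000 / 120
= 83.33

83.33 damage


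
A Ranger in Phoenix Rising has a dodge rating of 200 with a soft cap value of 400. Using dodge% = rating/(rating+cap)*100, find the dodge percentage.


dodge% = 200 / (200 + 400) * 100
= 200 / 600 * 100
= 0.333333 * 100
= 33.33%

33.33%


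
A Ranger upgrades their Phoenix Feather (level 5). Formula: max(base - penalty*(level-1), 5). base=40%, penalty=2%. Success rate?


raw_rate = 40 - 2 * (5 - 1)
= 40 - 2 * 4
= 40 - 8
= 32
Apply floor: max(32, 5) = 32%

32%


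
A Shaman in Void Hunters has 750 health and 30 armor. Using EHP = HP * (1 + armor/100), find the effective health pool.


EHP = 750 * (1 + 30/100)
= 750 * (1 + 0.3)
= 750 * 1.3
= 975.0

975.0 EHP


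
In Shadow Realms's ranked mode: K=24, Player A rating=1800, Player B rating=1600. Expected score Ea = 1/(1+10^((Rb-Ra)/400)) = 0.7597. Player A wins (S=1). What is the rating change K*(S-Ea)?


Elo update: delta = K * (S - Ea), where S = 1 (wins)
S - Ea = 1 - 0.7597 = 0.2403
Rating change = 24 * 0.2403
= 5.77

5.77 rating points


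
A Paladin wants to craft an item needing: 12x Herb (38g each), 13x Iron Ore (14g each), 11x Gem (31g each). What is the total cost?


Cost breakdown:
  Herb: 12 * 38 = 456
  Iron Ore: 13 * 14 = 182
  Gem: 11 * 31 = 341
Total = 456 + 182 + 341 = 979

979 gold


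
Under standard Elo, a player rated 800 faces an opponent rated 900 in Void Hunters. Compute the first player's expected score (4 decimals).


Elo expected score: Ea = 1/(1 + 10^((Rb-Ra)/400))
Rb - Ra = 900 - 800 = 100
(Rb-Ra)/400 = 100/400 = 0.25
10^0.25 = 1.778279
Ea = 1/(1 + 1.778279) = 1/2.778279 = 0.3599

0.3599


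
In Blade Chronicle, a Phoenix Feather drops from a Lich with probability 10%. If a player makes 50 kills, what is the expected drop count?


Expected drops = kills * (drop_rate / 100)
= 50 * (10 / 100)
= 50 * 0.1
= 5.0

5.0 drops


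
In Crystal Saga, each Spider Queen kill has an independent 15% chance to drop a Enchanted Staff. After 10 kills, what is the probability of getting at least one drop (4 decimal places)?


P(at least one) = 1 - P(none) = 1 - (1-p)^n
p = 15/100 = 0.15
1 - p = 0.85
(1 - p)^10 = 0.85^10 = 0.196874
P(at least one) = 1 - 0.196874 = 0.8031

0.8031


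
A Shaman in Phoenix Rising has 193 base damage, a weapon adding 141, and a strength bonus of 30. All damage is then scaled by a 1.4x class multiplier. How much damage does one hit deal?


Sum base + weapon + str = 193 + 141 + 30 = 364
Multiply by 1.4:
364 * 1.4 = 509.6

509.6 damage


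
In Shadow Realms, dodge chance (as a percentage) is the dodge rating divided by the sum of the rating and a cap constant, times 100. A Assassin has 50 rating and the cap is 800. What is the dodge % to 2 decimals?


dodge% = 50 / (50 + 800) * 100
= 50 / 850 * 100
= 0.058824 * 100
= 5.88%

5.88%


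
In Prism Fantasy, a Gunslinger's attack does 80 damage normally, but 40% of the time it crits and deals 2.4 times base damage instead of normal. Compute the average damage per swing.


E[dmg] = base * (1 + crit_chance * (crit_mult - 1))
cc as decimal = 40/100 = 0.4
cm - 1 = 2.4 - 1 = 1.4
Bonus factor = 0.4 * 1.4 = 0.56
Total multiplier = 1 + 0.56 = 1.56
Expected damage = 80 * 1.56 = 124.80

124.80 damage


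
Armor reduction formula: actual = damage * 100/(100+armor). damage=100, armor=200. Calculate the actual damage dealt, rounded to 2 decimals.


actual = 100 * 100 / (100 + 200)
= 100 * 100 / 300
= 10000 / 300
= 33.33

33.33 damage


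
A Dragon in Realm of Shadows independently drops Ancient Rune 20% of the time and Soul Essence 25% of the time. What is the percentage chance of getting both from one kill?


For independent events, P(both) = P(A) * P(B)
= 20% * 25%
= 500 / 100 %
= 5.0%

5.0%


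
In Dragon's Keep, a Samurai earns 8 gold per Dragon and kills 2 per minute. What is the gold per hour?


Gold per minute = 8 * 2 = 16
Gold per hour = 16 * 60 = 960

960 gold/hour


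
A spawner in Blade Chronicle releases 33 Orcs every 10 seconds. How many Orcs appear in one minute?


Spawns per minute = count * (60 / interval)
= 33 * (60 / 10)
= 33 * 6.0
= 198.0

198.0 per minute


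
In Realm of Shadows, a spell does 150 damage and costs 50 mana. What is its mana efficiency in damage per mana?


Efficiency = damage / mana
= 150 / 50
= 3.00

3.00 dmg/mana


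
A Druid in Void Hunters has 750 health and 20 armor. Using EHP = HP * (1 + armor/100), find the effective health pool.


EHP = 750 * (1 + 20/100)
= 750 * (1 + 0.2)
= 750 * 1.2
= 900.0

900.0 EHP


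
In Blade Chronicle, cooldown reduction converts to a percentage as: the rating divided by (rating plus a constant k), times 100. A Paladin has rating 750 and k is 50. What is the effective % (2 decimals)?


effective% = rating / (rating + k) * 100
= 750 / (750 + 50) * 100
= 750 / 800 * 100
= 0.9375 * 100
= 93.75%

93.75%


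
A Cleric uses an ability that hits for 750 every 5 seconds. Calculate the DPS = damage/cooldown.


DPS = damage / cooldown
= 750 / 5
= 150.00

150.00 DPS


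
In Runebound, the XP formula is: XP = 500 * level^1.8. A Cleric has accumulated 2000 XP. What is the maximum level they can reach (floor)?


XP = 500 * level^1.8, so level = (XP / 500)^(1/1.8)
= (2000 / 500)^(1/1.8)
= 4.0^0.5556
= 2.1601
Floor: level = 2

level 2


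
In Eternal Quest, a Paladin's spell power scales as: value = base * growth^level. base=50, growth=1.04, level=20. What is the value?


value = base * growth^level
= 50 * 1.04^20
= 50 * 2.191123
= 109.56

109.56 spell power


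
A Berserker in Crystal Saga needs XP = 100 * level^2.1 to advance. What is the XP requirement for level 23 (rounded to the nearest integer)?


XP = 100 * level^2.1
Substitute level = 23:
XP = 100 * 23^2.1
= 100 * 723.8165
= 72382

72382 XP


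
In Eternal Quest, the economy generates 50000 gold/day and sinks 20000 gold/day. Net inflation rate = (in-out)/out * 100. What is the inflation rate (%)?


Net gold = 50000 - 20000 = 30000
Inflation rate = net / sunk * 100 = 30000 / 20000 * 100
= 1.5 * 100
= 150.00%

150.00%


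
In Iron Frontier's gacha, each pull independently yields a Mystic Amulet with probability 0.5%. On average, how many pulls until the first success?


Expected pulls for a geometric distribution = 1/p = 100 / rate%
= 100 / 0.5
= 200.0

200.0 pulls


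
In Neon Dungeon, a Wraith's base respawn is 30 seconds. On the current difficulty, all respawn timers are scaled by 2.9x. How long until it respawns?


Respawn time = base * multiplier
= 30 * 2.9
= 87.0 seconds

87.0 seconds


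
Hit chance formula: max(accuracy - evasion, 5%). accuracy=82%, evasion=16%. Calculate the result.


accuracy - evasion = 82 - 16 = 66
Apply floor: max(66, 5) = 66
Hit chance = 66%

66%


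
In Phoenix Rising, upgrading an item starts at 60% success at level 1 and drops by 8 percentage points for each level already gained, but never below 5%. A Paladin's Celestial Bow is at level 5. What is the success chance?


raw_rate = 60 - 8 * (5 - 1)
= 60 - 8 * 4
= 60 - 32
= 28
Apply floor: max(28, 5) = 28%

28%


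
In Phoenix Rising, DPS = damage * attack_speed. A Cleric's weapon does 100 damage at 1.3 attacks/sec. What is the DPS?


DPS = damage * attack_speed
= 100 * 1.3
= 130.0

130.0 DPS


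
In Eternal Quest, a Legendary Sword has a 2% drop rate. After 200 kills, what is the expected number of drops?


Expected drops = kills * (drop_rate / 100)
= 200 * (2 / 100)
= 200 * 0.02
= 4.0

4.0 drops


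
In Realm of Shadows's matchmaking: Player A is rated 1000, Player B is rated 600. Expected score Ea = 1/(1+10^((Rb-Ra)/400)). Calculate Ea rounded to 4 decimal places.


Elo expected score: Ea = 1/(1 + 10^((Rb-Ra)/400))
Rb - Ra = 600 - 1000 = -400
(Rb-Ra)/400 = -400/400 = -1.0
10^-1.0 = 0.1
Ea = 1/(1 + 0.1) = 1/1.1 = 0.9091

0.9091


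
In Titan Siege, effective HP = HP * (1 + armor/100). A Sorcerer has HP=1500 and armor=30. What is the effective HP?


EHP = 1500 * (1 + 30/100)
= 1500 * (1 + 0.3)
= 1500 * 1.3
= 1950.0

1950.0 EHP


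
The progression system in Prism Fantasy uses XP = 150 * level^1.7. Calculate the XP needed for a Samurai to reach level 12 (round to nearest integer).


XP = 150 * level^1.7
Substitute level = 12:
XP = 150 * 12^1.7
= 150 * 68.3295
= 10249

10249 XP


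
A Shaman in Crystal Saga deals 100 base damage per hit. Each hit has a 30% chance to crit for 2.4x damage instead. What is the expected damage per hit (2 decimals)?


E[dmg] = base * (1 + crit_chance * (crit_mult - 1))
cc as decimal = 30/100 = 0.3
cm - 1 = 2.4 - 1 = 1.4
Bonus factor = 0.3 * 1.4 = 0.42
Total multiplier = 1 + 0.42 = 1.42
Expected damage = 100 * 1.42 = 142.00

142.00 damage


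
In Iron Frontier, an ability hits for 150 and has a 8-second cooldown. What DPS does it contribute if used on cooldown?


DPS = damage / cooldown
= 150 / 8
= 18.75

18.75 DPS


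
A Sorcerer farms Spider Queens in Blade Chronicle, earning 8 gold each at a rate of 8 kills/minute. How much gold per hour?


Gold per minute = 8 * 8 = 64
Gold per hour = 64 * 60 = 3840

3840 gold/hour


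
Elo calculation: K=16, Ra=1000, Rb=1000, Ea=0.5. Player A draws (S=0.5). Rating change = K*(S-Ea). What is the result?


Elo update: delta = K * (S - Ea), where S = 0.5 (draws)
S - Ea = 0.5 - 0.5 = 0.0
Rating change = 16 * 0.0
= 0.00

0.00 rating points


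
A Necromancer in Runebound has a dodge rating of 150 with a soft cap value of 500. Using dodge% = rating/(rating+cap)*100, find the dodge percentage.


dodge% = 150 / (150 + 500) * 100
= 150 / 650 * 100
= 0.230769 * 100
= 23.08%

23.08%


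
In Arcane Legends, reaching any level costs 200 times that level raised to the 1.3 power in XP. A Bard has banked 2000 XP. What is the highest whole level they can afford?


XP = 200 * level^1.3, so level = (XP / 200)^(1/1.3)
= (2000 / 200)^(1/1.3)
= 10.0^0.7692
= 5.878
Floor: level = 5

level 5


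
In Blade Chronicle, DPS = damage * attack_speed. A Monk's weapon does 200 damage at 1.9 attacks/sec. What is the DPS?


DPS = damage * attack_speed
= 200 * 1.9
= 380.0

380.0 DPS


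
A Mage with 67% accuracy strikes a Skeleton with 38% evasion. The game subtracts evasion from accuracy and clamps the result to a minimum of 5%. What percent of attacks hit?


accuracy - evasion = 67 - 38 = 29
Apply floor: max(29, 5) = 29
Hit chance = 29%

29%


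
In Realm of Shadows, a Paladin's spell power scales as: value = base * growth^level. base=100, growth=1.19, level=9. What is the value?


value = base * growth^level
= 100 * 1.19^9
= 100 * 4.785449
= 478.54

478.54 spell power


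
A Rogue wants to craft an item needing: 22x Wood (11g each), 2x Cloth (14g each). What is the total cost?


Cost breakdown:
  Wood: 22 * 11 = 242
  Cloth: 2 * 14 = 28
Total = 242 + 28 = 270

270 gold


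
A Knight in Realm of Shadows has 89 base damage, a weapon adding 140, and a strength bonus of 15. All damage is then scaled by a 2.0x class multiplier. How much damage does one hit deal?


Sum base + weapon + str = 89 + 140 + 15 = 244
Multiply by 2.0:
244 * 2.0 = 488.0

488.0 damage


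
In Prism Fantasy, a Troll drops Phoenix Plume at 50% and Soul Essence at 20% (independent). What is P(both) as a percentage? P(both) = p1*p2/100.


For independent events, P(both) = P(A) * P(B)
= 50% * 20%
= 1000 / 100 %
= 10.0%

10.0%


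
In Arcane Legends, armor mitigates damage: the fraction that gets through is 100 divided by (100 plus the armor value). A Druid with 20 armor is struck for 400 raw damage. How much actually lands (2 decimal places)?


actual = 400 * 100 / (100 + 20)
= 400 * 100 / 120
= 40000 / 120
= 333.33

333.33 damage


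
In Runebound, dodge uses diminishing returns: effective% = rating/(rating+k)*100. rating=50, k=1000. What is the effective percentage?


effective% = rating / (rating + k) * 100
= 50 / (50 + 1000) * 100
= 50 / 1050 * 100
= 0.047619 * 100
= 4.76%

4.76%
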